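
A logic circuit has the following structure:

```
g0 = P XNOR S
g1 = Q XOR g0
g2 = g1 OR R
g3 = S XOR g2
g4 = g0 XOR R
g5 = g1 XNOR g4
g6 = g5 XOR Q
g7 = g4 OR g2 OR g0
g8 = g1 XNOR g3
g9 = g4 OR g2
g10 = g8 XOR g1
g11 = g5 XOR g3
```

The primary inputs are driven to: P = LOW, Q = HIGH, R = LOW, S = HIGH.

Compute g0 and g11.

g0 = P XNOR S = LOW XNOR HIGH = LOW
g1 = Q XOR g0 = HIGH XOR LOW = HIGH
g2 = g1 OR R = HIGH OR LOW = HIGH
g3 = S XOR g2 = HIGH XOR HIGH = LOW
g4 = g0 XOR R = LOW XOR LOW = LOW
g5 = g1 XNOR g4 = HIGH XNOR LOW = LOW
g11 = g5 XOR g3 = LOW XOR LOW = LOW

g0 = LOW, g11 = LOW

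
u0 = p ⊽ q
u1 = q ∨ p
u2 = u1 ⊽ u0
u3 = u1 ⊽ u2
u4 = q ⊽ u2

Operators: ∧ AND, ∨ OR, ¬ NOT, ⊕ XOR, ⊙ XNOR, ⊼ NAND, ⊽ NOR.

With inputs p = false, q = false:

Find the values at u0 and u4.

u0 = true; u4 = true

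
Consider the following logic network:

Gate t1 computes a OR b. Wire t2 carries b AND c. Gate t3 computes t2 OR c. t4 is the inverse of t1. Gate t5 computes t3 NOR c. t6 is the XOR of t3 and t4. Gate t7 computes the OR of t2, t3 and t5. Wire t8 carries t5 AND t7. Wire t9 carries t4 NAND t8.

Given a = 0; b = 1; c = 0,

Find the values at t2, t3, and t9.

t2 = 0, t3 = 0, t9 = 1

t1 = a OR b = 0 OR 1 = 1
t2 = b AND c = 1 AND 0 = 0
t3 = t2 OR c = 0 OR 0 = 0
t4 = NOT t1 = NOT 1 = 0
t5 = t3 NOR c = 0 NOR 0 = 1
t7 = t2 OR t3 OR t5 = 0 OR 0 OR 1 = 1
t8 = t5 AND t7 = 1 AND 1 = 1
t9 = t4 NAND t8 = 0 NAND 1 = 1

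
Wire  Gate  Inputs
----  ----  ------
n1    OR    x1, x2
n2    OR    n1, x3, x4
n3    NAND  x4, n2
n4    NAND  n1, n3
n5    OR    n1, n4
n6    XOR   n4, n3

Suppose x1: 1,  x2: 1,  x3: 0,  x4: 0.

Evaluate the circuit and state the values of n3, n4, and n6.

n3 = 1; n4 = 0; n6 = 1

n1 = x1 OR x2 = 1 OR 1 = 1
n2 = n1 OR x3 OR x4 = 1 OR 0 OR 0 = 1
n3 = x4 NAND n2 = 0 NAND 1 = 1
n4 = n1 NAND n3 = 1 NAND 1 = 0
n6 = n4 XOR n3 = 0 XOR 1 = 1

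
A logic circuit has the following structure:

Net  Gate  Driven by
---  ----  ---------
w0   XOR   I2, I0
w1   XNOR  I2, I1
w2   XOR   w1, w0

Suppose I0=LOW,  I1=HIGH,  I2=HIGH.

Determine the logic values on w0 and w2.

w0 = I2 XOR I0 = HIGH XOR LOW = HIGH
w1 = I2 XNOR I1 = HIGH XNOR HIGH = HIGH
w2 = w1 XOR w0 = HIGH XOR HIGH = LOW

w0 = HIGH  w2 = LOW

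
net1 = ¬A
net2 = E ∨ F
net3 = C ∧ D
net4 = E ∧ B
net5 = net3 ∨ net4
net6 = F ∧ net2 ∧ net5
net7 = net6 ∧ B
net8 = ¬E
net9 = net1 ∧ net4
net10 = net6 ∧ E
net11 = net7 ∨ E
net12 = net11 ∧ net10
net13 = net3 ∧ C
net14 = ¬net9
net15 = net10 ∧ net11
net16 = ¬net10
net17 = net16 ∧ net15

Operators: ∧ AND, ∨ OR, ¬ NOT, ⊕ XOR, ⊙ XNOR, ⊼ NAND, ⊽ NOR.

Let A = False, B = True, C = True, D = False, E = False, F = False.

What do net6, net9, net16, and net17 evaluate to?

net1 = NOT A = NOT False = True
net2 = E OR F = False OR False = False
net3 = C AND D = True AND False = False
net4 = E AND B = False AND True = False
net5 = net3 OR net4 = False OR False = False
net6 = F AND net2 AND net5 = False AND False AND False = False
net7 = net6 AND B = False AND True = False
net9 = net1 AND net4 = True AND False = False
net10 = net6 AND E = False AND False = False
net11 = net7 OR E = False OR False = False
net15 = net10 AND net11 = False AND False = False
net16 = NOT net10 = NOT False = True
net17 = net16 AND net15 = True AND False = False

net6 = False  net9 = False  net16 = True  net17 = False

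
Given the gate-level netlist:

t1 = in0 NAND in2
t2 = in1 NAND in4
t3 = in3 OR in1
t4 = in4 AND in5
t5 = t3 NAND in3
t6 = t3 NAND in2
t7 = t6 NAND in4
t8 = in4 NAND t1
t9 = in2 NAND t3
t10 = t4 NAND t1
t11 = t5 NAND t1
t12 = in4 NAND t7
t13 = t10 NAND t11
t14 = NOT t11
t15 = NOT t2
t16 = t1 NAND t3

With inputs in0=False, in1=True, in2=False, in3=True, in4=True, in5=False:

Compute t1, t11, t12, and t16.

t1 = True, t11 = True, t12 = True, t16 = False

t1 = in0 NAND in2 = False NAND False = True
t3 = in3 OR in1 = True OR True = True
t5 = t3 NAND in3 = True NAND True = False
t6 = t3 NAND in2 = True NAND False = True
t7 = t6 NAND in4 = True NAND True = False
t11 = t5 NAND t1 = False NAND True = True
t12 = in4 NAND t7 = True NAND False = True
t16 = t1 NAND t3 = True NAND True = False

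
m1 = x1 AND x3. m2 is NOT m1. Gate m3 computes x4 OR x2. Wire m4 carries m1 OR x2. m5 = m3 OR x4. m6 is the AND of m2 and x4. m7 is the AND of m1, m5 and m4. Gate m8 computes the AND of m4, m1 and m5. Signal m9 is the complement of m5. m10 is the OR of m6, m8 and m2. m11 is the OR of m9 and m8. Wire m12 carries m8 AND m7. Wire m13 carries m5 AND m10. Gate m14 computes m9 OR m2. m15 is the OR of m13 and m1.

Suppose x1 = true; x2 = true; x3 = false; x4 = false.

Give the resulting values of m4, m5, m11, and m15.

m4 = true, m5 = true, m11 = false, m15 = true

m1 = x1 AND x3 = true AND false = false
m2 = NOT m1 = NOT false = true
m3 = x4 OR x2 = false OR true = true
m4 = m1 OR x2 = false OR true = true
m5 = m3 OR x4 = true OR false = true
m6 = m2 AND x4 = true AND false = false
m8 = m4 AND m1 AND m5 = true AND false AND true = false
m9 = NOT m5 = NOT true = false
m10 = m6 OR m8 OR m2 = false OR false OR true = true
m11 = m9 OR m8 = false OR false = false
m13 = m5 AND m10 = true AND true = true
m15 = m13 OR m1 = true OR false = true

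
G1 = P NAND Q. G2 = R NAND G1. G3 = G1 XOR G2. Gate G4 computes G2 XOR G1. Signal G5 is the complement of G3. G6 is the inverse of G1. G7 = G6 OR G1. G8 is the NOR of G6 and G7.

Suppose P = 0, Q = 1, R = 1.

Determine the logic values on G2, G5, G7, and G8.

G1 = P NAND Q = 0 NAND 1 = 1
G2 = R NAND G1 = 1 NAND 1 = 0
G3 = G1 XOR G2 = 1 XOR 0 = 1
G5 = NOT G3 = NOT 1 = 0
G6 = NOT G1 = NOT 1 = 0
G7 = G6 OR G1 = 0 OR 1 = 1
G8 = G6 NOR G7 = 0 NOR 1 = 0

G2 = 0, G5 = 0, G7 = 1, G8 = 0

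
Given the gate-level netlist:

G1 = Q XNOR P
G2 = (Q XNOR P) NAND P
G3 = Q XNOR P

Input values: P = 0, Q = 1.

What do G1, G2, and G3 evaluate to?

G1 = 0; G2 = 1; G3 = 0

G1 = 1 XNOR 0 = 0
G2 = (1 XNOR 0) NAND 0 = 1
G3 = 1 XNOR 0 = 0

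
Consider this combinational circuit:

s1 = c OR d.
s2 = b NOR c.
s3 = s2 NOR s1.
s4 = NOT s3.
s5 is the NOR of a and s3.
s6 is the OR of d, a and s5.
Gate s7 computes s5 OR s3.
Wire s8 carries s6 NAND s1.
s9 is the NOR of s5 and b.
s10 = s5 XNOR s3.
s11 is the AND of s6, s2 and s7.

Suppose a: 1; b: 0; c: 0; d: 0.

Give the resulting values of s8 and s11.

s1 = c OR d = 0 OR 0 = 0
s2 = b NOR c = 0 NOR 0 = 1
s3 = s2 NOR s1 = 1 NOR 0 = 0
s5 = a NOR s3 = 1 NOR 0 = 0
s6 = d OR a OR s5 = 0 OR 1 OR 0 = 1
s7 = s5 OR s3 = 0 OR 0 = 0
s8 = s6 NAND s1 = 1 NAND 0 = 1
s11 = s6 AND s2 AND s7 = 1 AND 1 AND 0 = 0

s8 = 1; s11 = 0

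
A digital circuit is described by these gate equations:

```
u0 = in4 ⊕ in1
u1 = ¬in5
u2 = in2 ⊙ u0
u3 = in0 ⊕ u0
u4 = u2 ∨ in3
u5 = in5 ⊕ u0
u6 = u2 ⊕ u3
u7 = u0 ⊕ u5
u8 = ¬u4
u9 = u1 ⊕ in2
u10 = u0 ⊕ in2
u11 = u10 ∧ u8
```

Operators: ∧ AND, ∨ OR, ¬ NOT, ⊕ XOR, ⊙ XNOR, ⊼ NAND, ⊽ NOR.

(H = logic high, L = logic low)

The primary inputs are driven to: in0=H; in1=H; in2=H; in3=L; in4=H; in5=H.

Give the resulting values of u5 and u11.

u5 = H, u11 = H

u0 = in4 XOR in1 = H XOR H = L
u2 = in2 XNOR u0 = H XNOR L = L
u4 = u2 OR in3 = L OR L = L
u5 = in5 XOR u0 = H XOR L = H
u8 = NOT u4 = NOT L = H
u10 = u0 XOR in2 = L XOR H = H
u11 = u10 AND u8 = H AND H = H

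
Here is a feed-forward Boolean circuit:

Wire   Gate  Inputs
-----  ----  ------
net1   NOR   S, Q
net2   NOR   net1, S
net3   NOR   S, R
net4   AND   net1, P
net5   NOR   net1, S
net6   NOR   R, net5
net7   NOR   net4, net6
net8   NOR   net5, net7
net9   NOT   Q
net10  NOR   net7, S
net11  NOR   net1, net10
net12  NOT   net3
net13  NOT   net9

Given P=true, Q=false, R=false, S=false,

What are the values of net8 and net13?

net1 = S NOR Q = false NOR false = true
net4 = net1 AND P = true AND true = true
net5 = net1 NOR S = true NOR false = false
net6 = R NOR net5 = false NOR false = true
net7 = net4 NOR net6 = true NOR true = false
net8 = net5 NOR net7 = false NOR false = true
net9 = NOT Q = NOT false = true
net13 = NOT net9 = NOT true = false

net8 = true, net13 = false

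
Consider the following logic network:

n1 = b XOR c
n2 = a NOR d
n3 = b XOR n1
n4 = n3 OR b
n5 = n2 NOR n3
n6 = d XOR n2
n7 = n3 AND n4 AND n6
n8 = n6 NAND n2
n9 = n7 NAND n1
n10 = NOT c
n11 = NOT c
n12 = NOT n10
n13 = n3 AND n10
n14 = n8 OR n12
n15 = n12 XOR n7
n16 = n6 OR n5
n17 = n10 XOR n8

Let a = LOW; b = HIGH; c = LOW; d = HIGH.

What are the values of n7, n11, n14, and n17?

n1 = b XOR c = HIGH XOR LOW = HIGH
n2 = a NOR d = LOW NOR HIGH = LOW
n3 = b XOR n1 = HIGH XOR HIGH = LOW
n4 = n3 OR b = LOW OR HIGH = HIGH
n6 = d XOR n2 = HIGH XOR LOW = HIGH
n7 = n3 AND n4 AND n6 = LOW AND HIGH AND HIGH = LOW
n8 = n6 NAND n2 = HIGH NAND LOW = HIGH
n10 = NOT c = NOT LOW = HIGH
n11 = NOT c = NOT LOW = HIGH
n12 = NOT n10 = NOT HIGH = LOW
n14 = n8 OR n12 = HIGH OR LOW = HIGH
n17 = n10 XOR n8 = HIGH XOR HIGH = LOW

n7 = LOW, n11 = HIGH, n14 = HIGH, n17 = LOW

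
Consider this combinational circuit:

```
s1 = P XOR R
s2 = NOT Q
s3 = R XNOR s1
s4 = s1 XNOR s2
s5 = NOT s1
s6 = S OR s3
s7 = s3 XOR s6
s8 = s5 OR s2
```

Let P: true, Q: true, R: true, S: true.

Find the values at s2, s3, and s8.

s1 = P XOR R = true XOR true = false
s2 = NOT Q = NOT true = false
s3 = R XNOR s1 = true XNOR false = false
s5 = NOT s1 = NOT false = true
s8 = s5 OR s2 = true OR false = true

s2 = false  s3 = false  s8 = true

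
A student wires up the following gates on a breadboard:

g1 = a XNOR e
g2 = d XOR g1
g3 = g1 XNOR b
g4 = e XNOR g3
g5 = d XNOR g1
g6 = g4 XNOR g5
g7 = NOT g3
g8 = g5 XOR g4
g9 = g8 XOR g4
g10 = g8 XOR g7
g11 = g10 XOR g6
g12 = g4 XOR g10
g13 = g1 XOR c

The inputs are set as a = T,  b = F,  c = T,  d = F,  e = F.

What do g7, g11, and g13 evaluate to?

g7 = F; g11 = T; g13 = T

g1 = a XNOR e = T XNOR F = F
g3 = g1 XNOR b = F XNOR F = T
g4 = e XNOR g3 = F XNOR T = F
g5 = d XNOR g1 = F XNOR F = T
g6 = g4 XNOR g5 = F XNOR T = F
g7 = NOT g3 = NOT T = F
g8 = g5 XOR g4 = T XOR F = T
g10 = g8 XOR g7 = T XOR F = T
g11 = g10 XOR g6 = T XOR F = T
g13 = g1 XOR c = F XOR T = T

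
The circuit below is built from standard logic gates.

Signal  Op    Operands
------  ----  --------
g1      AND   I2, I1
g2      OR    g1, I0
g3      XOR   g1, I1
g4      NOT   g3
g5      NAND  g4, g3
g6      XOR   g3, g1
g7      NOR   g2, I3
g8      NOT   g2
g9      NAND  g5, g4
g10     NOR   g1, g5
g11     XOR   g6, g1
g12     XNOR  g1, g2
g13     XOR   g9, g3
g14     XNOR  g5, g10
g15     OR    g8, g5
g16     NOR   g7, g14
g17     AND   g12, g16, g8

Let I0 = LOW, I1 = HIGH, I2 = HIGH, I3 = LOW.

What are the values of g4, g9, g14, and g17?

g4 = HIGH; g9 = LOW; g14 = LOW; g17 = LOW

g1 = I2 AND I1 = HIGH AND HIGH = HIGH
g2 = g1 OR I0 = HIGH OR LOW = HIGH
g3 = g1 XOR I1 = HIGH XOR HIGH = LOW
g4 = NOT g3 = NOT LOW = HIGH
g5 = g4 NAND g3 = HIGH NAND LOW = HIGH
g7 = g2 NOR I3 = HIGH NOR LOW = LOW
g8 = NOT g2 = NOT HIGH = LOW
g9 = g5 NAND g4 = HIGH NAND HIGH = LOW
g10 = g1 NOR g5 = HIGH NOR HIGH = LOW
g12 = g1 XNOR g2 = HIGH XNOR HIGH = HIGH
g14 = g5 XNOR g10 = HIGH XNOR LOW = LOW
g16 = g7 NOR g14 = LOW NOR LOW = HIGH
g17 = g12 AND g16 AND g8 = HIGH AND HIGH AND LOW = LOW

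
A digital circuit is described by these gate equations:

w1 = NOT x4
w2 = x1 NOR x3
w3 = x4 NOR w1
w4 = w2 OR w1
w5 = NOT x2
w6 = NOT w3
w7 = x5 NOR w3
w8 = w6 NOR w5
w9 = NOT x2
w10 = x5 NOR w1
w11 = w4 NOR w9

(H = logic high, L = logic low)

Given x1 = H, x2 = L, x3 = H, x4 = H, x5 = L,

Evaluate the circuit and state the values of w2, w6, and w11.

w2 = L, w6 = H, w11 = L

w1 = NOT x4 = NOT H = L
w2 = x1 NOR x3 = H NOR H = L
w3 = x4 NOR w1 = H NOR L = L
w4 = w2 OR w1 = L OR L = L
w6 = NOT w3 = NOT L = H
w9 = NOT x2 = NOT L = H
w11 = w4 NOR w9 = L NOR H = L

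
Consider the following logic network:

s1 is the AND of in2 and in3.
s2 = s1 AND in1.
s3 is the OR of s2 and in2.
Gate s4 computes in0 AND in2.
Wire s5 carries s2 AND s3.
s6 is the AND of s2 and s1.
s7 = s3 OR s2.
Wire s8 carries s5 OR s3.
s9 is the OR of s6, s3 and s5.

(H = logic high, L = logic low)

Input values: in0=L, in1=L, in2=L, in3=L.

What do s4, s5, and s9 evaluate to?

s4 = L, s5 = L, s9 = L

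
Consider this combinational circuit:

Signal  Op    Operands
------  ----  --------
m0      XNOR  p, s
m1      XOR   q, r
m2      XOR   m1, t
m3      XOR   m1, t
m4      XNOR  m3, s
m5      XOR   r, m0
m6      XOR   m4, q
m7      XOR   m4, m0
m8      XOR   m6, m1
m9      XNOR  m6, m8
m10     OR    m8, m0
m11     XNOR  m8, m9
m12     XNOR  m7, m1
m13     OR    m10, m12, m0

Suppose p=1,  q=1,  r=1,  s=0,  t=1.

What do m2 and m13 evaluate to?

m0 = p XNOR s = 1 XNOR 0 = 0
m1 = q XOR r = 1 XOR 1 = 0
m2 = m1 XOR t = 0 XOR 1 = 1
m3 = m1 XOR t = 0 XOR 1 = 1
m4 = m3 XNOR s = 1 XNOR 0 = 0
m6 = m4 XOR q = 0 XOR 1 = 1
m7 = m4 XOR m0 = 0 XOR 0 = 0
m8 = m6 XOR m1 = 1 XOR 0 = 1
m10 = m8 OR m0 = 1 OR 0 = 1
m12 = m7 XNOR m1 = 0 XNOR 0 = 1
m13 = m10 OR m12 OR m0 = 1 OR 1 OR 0 = 1

m2 = 1, m13 = 1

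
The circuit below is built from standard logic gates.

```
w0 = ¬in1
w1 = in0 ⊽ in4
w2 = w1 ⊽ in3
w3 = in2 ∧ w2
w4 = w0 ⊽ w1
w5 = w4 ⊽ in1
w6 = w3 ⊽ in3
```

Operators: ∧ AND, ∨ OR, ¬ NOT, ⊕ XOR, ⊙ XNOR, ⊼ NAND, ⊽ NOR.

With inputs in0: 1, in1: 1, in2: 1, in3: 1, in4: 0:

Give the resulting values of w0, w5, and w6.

w0 = NOT in1 = NOT 1 = 0
w1 = in0 NOR in4 = 1 NOR 0 = 0
w2 = w1 NOR in3 = 0 NOR 1 = 0
w3 = in2 AND w2 = 1 AND 0 = 0
w4 = w0 NOR w1 = 0 NOR 0 = 1
w5 = w4 NOR in1 = 1 NOR 1 = 0
w6 = w3 NOR in3 = 0 NOR 1 = 0

w0 = 0; w5 = 0; w6 = 0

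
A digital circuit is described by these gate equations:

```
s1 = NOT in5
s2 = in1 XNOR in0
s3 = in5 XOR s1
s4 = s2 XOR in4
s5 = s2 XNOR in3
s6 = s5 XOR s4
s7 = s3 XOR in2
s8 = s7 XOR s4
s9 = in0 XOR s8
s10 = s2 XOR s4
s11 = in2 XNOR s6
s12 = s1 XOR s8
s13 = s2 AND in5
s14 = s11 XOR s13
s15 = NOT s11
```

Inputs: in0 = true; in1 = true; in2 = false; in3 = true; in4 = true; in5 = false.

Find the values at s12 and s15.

s12 = false  s15 = true

s1 = NOT in5 = NOT false = true
s2 = in1 XNOR in0 = true XNOR true = true
s3 = in5 XOR s1 = false XOR true = true
s4 = s2 XOR in4 = true XOR true = false
s5 = s2 XNOR in3 = true XNOR true = true
s6 = s5 XOR s4 = true XOR false = true
s7 = s3 XOR in2 = true XOR false = true
s8 = s7 XOR s4 = true XOR false = true
s11 = in2 XNOR s6 = false XNOR true = false
s12 = s1 XOR s8 = true XOR true = false
s15 = NOT s11 = NOT false = true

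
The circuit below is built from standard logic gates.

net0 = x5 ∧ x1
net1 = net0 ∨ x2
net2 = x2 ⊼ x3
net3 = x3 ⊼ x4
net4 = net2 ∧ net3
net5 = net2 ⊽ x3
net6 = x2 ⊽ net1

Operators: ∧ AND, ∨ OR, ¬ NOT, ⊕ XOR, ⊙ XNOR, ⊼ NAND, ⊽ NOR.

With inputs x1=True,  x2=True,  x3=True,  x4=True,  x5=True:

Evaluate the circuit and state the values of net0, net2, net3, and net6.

net0 = True, net2 = False, net3 = False, net6 = False

net0 = x5 AND x1 = True AND True = True
net1 = net0 OR x2 = True OR True = True
net2 = x2 NAND x3 = True NAND True = False
net3 = x3 NAND x4 = True NAND True = False
net6 = x2 NOR net1 = True NOR True = False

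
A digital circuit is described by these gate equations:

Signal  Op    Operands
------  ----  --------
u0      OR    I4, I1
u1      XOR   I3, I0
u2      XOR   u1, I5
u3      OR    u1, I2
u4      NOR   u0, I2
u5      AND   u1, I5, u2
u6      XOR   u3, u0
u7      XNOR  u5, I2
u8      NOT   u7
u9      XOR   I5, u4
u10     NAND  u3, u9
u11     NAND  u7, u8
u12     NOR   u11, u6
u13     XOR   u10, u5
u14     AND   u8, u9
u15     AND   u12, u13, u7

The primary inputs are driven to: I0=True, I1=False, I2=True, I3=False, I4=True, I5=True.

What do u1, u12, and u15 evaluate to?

u1 = True, u12 = False, u15 = False

u0 = I4 OR I1 = True OR False = True
u1 = I3 XOR I0 = False XOR True = True
u2 = u1 XOR I5 = True XOR True = False
u3 = u1 OR I2 = True OR True = True
u4 = u0 NOR I2 = True NOR True = False
u5 = u1 AND I5 AND u2 = True AND True AND False = False
u6 = u3 XOR u0 = True XOR True = False
u7 = u5 XNOR I2 = False XNOR True = False
u8 = NOT u7 = NOT False = True
u9 = I5 XOR u4 = True XOR False = True
u10 = u3 NAND u9 = True NAND True = False
u11 = u7 NAND u8 = False NAND True = True
u12 = u11 NOR u6 = True NOR False = False
u13 = u10 XOR u5 = False XOR False = False
u15 = u12 AND u13 AND u7 = False AND False AND False = False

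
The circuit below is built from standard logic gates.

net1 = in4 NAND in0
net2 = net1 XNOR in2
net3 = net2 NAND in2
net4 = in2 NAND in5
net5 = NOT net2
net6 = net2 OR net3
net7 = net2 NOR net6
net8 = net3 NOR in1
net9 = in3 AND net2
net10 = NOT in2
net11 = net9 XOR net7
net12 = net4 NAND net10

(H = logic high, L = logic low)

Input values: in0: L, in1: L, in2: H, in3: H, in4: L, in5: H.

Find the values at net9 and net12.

net9 = H, net12 = H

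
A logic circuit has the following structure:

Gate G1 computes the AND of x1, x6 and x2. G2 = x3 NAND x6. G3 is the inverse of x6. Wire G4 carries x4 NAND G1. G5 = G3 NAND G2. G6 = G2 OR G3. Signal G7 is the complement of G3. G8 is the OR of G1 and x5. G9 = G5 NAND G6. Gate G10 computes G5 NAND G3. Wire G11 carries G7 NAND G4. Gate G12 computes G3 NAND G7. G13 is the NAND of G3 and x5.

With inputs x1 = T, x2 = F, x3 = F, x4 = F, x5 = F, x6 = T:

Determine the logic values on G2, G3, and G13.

G2 = T  G3 = F  G13 = T

G2 = x3 NAND x6 = F NAND T = T
G3 = NOT x6 = NOT T = F
G13 = G3 NAND x5 = F NAND F = T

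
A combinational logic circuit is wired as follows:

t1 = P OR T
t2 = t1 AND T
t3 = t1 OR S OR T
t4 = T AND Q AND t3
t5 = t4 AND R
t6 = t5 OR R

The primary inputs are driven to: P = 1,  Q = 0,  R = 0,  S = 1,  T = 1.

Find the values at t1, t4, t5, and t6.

t1 = P OR T = 1 OR 1 = 1
t3 = t1 OR S OR T = 1 OR 1 OR 1 = 1
t4 = T AND Q AND t3 = 1 AND 0 AND 1 = 0
t5 = t4 AND R = 0 AND 0 = 0
t6 = t5 OR R = 0 OR 0 = 0

t1 = 1, t4 = 0, t5 = 0, t6 = 0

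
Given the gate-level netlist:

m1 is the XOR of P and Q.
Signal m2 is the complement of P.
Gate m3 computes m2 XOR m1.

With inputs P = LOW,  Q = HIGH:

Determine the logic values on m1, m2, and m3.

m1 = HIGH; m2 = HIGH; m3 = LOW

m1 = P XOR Q = LOW XOR HIGH = HIGH
m2 = NOT P = NOT LOW = HIGH
m3 = m2 XOR m1 = HIGH XOR HIGH = LOW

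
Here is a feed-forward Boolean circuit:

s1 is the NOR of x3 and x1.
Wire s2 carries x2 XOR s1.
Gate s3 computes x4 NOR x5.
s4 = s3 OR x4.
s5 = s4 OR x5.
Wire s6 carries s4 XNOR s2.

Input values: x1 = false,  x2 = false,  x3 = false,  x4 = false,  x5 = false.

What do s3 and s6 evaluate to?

s3 = true, s6 = true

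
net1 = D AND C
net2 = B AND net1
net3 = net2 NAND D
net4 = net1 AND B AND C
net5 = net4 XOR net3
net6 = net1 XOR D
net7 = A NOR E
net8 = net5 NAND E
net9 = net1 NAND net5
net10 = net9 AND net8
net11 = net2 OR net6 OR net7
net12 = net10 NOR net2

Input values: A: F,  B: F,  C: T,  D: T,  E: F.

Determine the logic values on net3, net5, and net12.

net3 = T  net5 = T  net12 = T

net1 = D AND C = T AND T = T
net2 = B AND net1 = F AND T = F
net3 = net2 NAND D = F NAND T = T
net4 = net1 AND B AND C = T AND F AND T = F
net5 = net4 XOR net3 = F XOR T = T
net8 = net5 NAND E = T NAND F = T
net9 = net1 NAND net5 = T NAND T = F
net10 = net9 AND net8 = F AND T = F
net12 = net10 NOR net2 = F NOR F = T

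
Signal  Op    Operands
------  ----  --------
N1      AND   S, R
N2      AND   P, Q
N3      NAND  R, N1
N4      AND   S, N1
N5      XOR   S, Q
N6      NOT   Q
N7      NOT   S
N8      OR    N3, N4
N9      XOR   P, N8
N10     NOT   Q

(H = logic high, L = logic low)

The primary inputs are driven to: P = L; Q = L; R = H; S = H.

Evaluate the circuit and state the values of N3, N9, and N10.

N3 = L, N9 = H, N10 = H

N1 = S AND R = H AND H = H
N3 = R NAND N1 = H NAND H = L
N4 = S AND N1 = H AND H = H
N8 = N3 OR N4 = L OR H = H
N9 = P XOR N8 = L XOR H = H
N10 = NOT Q = NOT L = H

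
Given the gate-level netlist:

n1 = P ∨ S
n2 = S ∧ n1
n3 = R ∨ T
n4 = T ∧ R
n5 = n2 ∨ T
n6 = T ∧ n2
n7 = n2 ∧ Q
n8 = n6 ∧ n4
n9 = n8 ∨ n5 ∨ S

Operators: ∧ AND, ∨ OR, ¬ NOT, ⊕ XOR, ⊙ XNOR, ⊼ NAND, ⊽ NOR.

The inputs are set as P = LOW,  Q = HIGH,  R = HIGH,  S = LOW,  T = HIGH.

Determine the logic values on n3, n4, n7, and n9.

n3 = HIGH  n4 = HIGH  n7 = LOW  n9 = HIGH

n1 = P OR S = LOW OR LOW = LOW
n2 = S AND n1 = LOW AND LOW = LOW
n3 = R OR T = HIGH OR HIGH = HIGH
n4 = T AND R = HIGH AND HIGH = HIGH
n5 = n2 OR T = LOW OR HIGH = HIGH
n6 = T AND n2 = HIGH AND LOW = LOW
n7 = n2 AND Q = LOW AND HIGH = LOW
n8 = n6 AND n4 = LOW AND HIGH = LOW
n9 = n8 OR n5 OR S = LOW OR HIGH OR LOW = HIGH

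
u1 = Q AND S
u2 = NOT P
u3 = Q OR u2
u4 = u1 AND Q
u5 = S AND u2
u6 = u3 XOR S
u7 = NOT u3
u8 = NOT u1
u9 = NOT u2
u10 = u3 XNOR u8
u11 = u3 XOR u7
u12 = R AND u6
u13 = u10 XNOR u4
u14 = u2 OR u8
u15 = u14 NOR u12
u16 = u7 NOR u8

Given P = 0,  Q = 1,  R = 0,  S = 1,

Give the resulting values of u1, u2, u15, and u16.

u1 = 1; u2 = 1; u15 = 0; u16 = 1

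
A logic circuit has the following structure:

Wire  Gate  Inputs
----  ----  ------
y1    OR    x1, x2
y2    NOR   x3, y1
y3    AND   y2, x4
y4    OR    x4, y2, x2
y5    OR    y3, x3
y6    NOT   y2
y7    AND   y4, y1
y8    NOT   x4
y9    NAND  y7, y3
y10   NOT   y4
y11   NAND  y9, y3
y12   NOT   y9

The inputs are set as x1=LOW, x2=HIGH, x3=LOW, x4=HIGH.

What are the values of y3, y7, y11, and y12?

y1 = x1 OR x2 = LOW OR HIGH = HIGH
y2 = x3 NOR y1 = LOW NOR HIGH = LOW
y3 = y2 AND x4 = LOW AND HIGH = LOW
y4 = x4 OR y2 OR x2 = HIGH OR LOW OR HIGH = HIGH
y7 = y4 AND y1 = HIGH AND HIGH = HIGH
y9 = y7 NAND y3 = HIGH NAND LOW = HIGH
y11 = y9 NAND y3 = HIGH NAND LOW = HIGH
y12 = NOT y9 = NOT HIGH = LOW

y3 = LOW; y7 = HIGH; y11 = HIGH; y12 = LOW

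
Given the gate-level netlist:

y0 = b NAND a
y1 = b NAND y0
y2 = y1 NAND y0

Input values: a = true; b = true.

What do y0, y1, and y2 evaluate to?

y0 = false; y1 = true; y2 = true

y0 = b NAND a = true NAND true = false
y1 = b NAND y0 = true NAND false = true
y2 = y1 NAND y0 = true NAND false = true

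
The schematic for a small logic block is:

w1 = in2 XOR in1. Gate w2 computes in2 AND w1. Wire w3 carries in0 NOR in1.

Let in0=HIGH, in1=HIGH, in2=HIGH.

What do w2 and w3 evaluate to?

w1 = in2 XOR in1 = HIGH XOR HIGH = LOW
w2 = in2 AND w1 = HIGH AND LOW = LOW
w3 = in0 NOR in1 = HIGH NOR HIGH = LOW

w2 = LOW  w3 = LOW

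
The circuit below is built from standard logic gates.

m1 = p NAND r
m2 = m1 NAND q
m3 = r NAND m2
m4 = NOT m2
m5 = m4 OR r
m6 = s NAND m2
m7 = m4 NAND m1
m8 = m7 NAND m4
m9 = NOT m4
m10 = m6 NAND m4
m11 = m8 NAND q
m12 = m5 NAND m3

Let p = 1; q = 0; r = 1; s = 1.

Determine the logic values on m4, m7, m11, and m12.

m1 = p NAND r = 1 NAND 1 = 0
m2 = m1 NAND q = 0 NAND 0 = 1
m3 = r NAND m2 = 1 NAND 1 = 0
m4 = NOT m2 = NOT 1 = 0
m5 = m4 OR r = 0 OR 1 = 1
m7 = m4 NAND m1 = 0 NAND 0 = 1
m8 = m7 NAND m4 = 1 NAND 0 = 1
m11 = m8 NAND q = 1 NAND 0 = 1
m12 = m5 NAND m3 = 1 NAND 0 = 1

m4 = 0; m7 = 1; m11 = 1; m12 = 1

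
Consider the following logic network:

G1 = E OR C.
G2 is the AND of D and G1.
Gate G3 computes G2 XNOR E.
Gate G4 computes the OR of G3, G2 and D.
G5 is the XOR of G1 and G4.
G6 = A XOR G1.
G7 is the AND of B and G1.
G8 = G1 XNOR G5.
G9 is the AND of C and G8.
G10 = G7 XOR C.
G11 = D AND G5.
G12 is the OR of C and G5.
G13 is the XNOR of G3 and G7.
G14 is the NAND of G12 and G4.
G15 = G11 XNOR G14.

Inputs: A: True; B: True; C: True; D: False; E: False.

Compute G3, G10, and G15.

G1 = E OR C = False OR True = True
G2 = D AND G1 = False AND True = False
G3 = G2 XNOR E = False XNOR False = True
G4 = G3 OR G2 OR D = True OR False OR False = True
G5 = G1 XOR G4 = True XOR True = False
G7 = B AND G1 = True AND True = True
G10 = G7 XOR C = True XOR True = False
G11 = D AND G5 = False AND False = False
G12 = C OR G5 = True OR False = True
G14 = G12 NAND G4 = True NAND True = False
G15 = G11 XNOR G14 = False XNOR False = True

G3 = True, G10 = False, G15 = True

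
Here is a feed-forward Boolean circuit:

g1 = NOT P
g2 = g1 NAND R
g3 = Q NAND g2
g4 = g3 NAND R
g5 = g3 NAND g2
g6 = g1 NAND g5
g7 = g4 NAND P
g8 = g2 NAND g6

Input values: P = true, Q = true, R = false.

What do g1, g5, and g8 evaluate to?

g1 = NOT P = NOT true = false
g2 = g1 NAND R = false NAND false = true
g3 = Q NAND g2 = true NAND true = false
g5 = g3 NAND g2 = false NAND true = true
g6 = g1 NAND g5 = false NAND true = true
g8 = g2 NAND g6 = true NAND true = false

g1 = false, g5 = true, g8 = false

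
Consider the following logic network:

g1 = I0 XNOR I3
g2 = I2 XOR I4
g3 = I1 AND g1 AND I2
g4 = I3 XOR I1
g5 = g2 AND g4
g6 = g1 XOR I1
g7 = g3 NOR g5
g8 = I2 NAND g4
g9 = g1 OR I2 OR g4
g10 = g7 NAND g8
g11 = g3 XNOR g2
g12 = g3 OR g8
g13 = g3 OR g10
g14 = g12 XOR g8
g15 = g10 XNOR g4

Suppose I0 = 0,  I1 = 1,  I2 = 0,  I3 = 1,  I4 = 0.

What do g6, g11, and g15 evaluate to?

g6 = 1; g11 = 1; g15 = 1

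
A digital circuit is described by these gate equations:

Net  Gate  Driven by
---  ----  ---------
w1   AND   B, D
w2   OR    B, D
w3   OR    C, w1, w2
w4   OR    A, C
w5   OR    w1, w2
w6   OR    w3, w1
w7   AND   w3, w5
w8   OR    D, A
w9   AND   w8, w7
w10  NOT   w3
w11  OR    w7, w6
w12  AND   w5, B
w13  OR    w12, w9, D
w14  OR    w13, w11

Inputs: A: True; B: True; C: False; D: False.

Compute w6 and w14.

w1 = B AND D = True AND False = False
w2 = B OR D = True OR False = True
w3 = C OR w1 OR w2 = False OR False OR True = True
w5 = w1 OR w2 = False OR True = True
w6 = w3 OR w1 = True OR False = True
w7 = w3 AND w5 = True AND True = True
w8 = D OR A = False OR True = True
w9 = w8 AND w7 = True AND True = True
w11 = w7 OR w6 = True OR True = True
w12 = w5 AND B = True AND True = True
w13 = w12 OR w9 OR D = True OR True OR False = True
w14 = w13 OR w11 = True OR True = True

w6 = True; w14 = True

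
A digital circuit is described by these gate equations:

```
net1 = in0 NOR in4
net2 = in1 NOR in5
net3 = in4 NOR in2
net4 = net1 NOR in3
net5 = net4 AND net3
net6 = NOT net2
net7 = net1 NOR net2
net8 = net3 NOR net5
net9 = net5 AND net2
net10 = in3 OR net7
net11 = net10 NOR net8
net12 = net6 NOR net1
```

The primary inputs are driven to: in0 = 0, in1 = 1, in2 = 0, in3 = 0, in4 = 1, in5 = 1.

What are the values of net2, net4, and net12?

net1 = in0 NOR in4 = 0 NOR 1 = 0
net2 = in1 NOR in5 = 1 NOR 1 = 0
net4 = net1 NOR in3 = 0 NOR 0 = 1
net6 = NOT net2 = NOT 0 = 1
net12 = net6 NOR net1 = 1 NOR 0 = 0

net2 = 0; net4 = 1; net12 = 0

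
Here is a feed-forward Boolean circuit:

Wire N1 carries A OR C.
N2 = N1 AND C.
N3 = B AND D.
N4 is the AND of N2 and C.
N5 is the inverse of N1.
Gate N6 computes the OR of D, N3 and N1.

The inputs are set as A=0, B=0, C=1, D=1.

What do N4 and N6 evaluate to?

N4 = 1; N6 = 1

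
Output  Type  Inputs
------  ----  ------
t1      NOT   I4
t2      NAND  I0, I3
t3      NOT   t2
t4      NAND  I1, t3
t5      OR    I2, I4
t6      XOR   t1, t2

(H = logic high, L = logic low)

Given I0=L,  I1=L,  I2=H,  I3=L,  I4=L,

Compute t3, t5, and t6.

t1 = NOT I4 = NOT L = H
t2 = I0 NAND I3 = L NAND L = H
t3 = NOT t2 = NOT H = L
t5 = I2 OR I4 = H OR L = H
t6 = t1 XOR t2 = H XOR H = L

t3 = L, t5 = H, t6 = L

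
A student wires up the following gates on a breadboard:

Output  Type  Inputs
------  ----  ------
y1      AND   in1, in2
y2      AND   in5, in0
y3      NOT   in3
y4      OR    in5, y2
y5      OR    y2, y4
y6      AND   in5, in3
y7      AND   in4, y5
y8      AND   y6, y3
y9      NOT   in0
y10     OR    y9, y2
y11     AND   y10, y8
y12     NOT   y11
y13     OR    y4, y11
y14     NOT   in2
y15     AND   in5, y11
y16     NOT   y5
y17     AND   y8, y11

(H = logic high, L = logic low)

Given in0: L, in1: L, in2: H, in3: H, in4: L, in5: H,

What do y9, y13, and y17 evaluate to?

y2 = in5 AND in0 = H AND L = L
y3 = NOT in3 = NOT H = L
y4 = in5 OR y2 = H OR L = H
y6 = in5 AND in3 = H AND H = H
y8 = y6 AND y3 = H AND L = L
y9 = NOT in0 = NOT L = H
y10 = y9 OR y2 = H OR L = H
y11 = y10 AND y8 = H AND L = L
y13 = y4 OR y11 = H OR L = H
y17 = y8 AND y11 = L AND L = L

y9 = H, y13 = H, y17 = L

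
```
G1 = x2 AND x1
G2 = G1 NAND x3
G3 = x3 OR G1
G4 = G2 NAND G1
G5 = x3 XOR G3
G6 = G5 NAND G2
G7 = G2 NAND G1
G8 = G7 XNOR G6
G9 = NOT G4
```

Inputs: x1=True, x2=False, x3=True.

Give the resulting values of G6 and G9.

G6 = True, G9 = False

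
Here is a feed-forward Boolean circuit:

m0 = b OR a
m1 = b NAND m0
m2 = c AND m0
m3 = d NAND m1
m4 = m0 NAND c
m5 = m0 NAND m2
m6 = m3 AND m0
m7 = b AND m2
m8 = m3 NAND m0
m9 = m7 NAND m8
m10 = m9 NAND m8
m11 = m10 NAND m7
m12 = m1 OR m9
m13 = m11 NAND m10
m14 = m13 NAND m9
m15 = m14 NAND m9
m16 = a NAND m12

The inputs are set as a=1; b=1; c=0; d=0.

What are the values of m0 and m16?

m0 = b OR a = 1 OR 1 = 1
m1 = b NAND m0 = 1 NAND 1 = 0
m2 = c AND m0 = 0 AND 1 = 0
m3 = d NAND m1 = 0 NAND 0 = 1
m7 = b AND m2 = 1 AND 0 = 0
m8 = m3 NAND m0 = 1 NAND 1 = 0
m9 = m7 NAND m8 = 0 NAND 0 = 1
m12 = m1 OR m9 = 0 OR 1 = 1
m16 = a NAND m12 = 1 NAND 1 = 0

m0 = 1  m16 = 0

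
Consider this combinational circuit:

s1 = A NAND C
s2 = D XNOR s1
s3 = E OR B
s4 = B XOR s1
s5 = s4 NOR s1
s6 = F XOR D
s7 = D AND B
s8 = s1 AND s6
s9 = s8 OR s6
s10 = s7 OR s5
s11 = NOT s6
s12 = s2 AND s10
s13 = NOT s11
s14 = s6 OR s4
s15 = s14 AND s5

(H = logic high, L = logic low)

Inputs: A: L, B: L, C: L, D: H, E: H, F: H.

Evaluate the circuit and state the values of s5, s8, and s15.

s1 = A NAND C = L NAND L = H
s4 = B XOR s1 = L XOR H = H
s5 = s4 NOR s1 = H NOR H = L
s6 = F XOR D = H XOR H = L
s8 = s1 AND s6 = H AND L = L
s14 = s6 OR s4 = L OR H = H
s15 = s14 AND s5 = H AND L = L

s5 = L; s8 = L; s15 = L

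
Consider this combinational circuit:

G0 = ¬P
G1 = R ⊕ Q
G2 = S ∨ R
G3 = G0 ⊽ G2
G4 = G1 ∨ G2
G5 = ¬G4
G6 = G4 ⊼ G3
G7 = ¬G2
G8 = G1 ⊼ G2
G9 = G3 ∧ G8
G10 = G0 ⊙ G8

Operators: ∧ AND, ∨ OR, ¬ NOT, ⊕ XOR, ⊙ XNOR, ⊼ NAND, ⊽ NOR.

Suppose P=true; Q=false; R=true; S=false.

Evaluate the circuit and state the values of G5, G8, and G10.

G5 = false, G8 = false, G10 = true

G0 = NOT P = NOT true = false
G1 = R XOR Q = true XOR false = true
G2 = S OR R = false OR true = true
G4 = G1 OR G2 = true OR true = true
G5 = NOT G4 = NOT true = false
G8 = G1 NAND G2 = true NAND true = false
G10 = G0 XNOR G8 = false XNOR false = true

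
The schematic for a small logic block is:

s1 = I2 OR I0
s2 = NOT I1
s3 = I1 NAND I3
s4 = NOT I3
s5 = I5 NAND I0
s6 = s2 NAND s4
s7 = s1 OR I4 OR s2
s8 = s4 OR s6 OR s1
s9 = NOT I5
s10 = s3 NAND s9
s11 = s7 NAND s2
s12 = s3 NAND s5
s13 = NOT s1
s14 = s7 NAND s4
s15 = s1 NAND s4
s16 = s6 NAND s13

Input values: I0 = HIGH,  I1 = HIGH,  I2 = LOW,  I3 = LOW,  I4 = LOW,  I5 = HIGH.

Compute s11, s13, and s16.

s11 = HIGH; s13 = LOW; s16 = HIGH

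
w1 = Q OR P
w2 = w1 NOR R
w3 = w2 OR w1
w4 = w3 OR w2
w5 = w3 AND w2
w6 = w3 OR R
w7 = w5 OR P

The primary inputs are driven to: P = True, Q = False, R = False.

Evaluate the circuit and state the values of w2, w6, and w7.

w1 = Q OR P = False OR True = True
w2 = w1 NOR R = True NOR False = False
w3 = w2 OR w1 = False OR True = True
w5 = w3 AND w2 = True AND False = False
w6 = w3 OR R = True OR False = True
w7 = w5 OR P = False OR True = True

w2 = False; w6 = True; w7 = True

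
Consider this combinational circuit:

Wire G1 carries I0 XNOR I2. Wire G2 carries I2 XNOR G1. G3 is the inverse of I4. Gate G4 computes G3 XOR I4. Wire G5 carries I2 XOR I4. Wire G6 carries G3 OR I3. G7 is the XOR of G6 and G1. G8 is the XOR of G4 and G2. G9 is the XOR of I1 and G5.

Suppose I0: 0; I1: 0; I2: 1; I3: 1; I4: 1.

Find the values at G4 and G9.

G3 = NOT I4 = NOT 1 = 0
G4 = G3 XOR I4 = 0 XOR 1 = 1
G5 = I2 XOR I4 = 1 XOR 1 = 0
G9 = I1 XOR G5 = 0 XOR 0 = 0

G4 = 1  G9 = 0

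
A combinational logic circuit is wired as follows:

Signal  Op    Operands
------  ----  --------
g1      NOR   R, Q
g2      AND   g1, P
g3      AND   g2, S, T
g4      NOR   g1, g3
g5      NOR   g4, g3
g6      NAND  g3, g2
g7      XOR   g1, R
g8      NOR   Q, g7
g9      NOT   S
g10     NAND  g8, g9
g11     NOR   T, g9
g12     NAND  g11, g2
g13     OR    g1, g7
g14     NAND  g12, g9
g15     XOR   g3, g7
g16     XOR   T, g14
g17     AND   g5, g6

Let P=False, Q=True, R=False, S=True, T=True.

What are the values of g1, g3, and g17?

g1 = R NOR Q = False NOR True = False
g2 = g1 AND P = False AND False = False
g3 = g2 AND S AND T = False AND True AND True = False
g4 = g1 NOR g3 = False NOR False = True
g5 = g4 NOR g3 = True NOR False = False
g6 = g3 NAND g2 = False NAND False = True
g17 = g5 AND g6 = False AND True = False

g1 = False; g3 = False; g17 = False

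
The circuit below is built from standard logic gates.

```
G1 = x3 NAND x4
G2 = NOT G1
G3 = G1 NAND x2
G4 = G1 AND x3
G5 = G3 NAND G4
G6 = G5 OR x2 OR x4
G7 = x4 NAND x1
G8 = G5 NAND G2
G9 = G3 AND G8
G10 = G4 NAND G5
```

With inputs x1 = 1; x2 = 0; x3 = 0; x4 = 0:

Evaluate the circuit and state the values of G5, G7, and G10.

G1 = x3 NAND x4 = 0 NAND 0 = 1
G3 = G1 NAND x2 = 1 NAND 0 = 1
G4 = G1 AND x3 = 1 AND 0 = 0
G5 = G3 NAND G4 = 1 NAND 0 = 1
G7 = x4 NAND x1 = 0 NAND 1 = 1
G10 = G4 NAND G5 = 0 NAND 1 = 1

G5 = 1, G7 = 1, G10 = 1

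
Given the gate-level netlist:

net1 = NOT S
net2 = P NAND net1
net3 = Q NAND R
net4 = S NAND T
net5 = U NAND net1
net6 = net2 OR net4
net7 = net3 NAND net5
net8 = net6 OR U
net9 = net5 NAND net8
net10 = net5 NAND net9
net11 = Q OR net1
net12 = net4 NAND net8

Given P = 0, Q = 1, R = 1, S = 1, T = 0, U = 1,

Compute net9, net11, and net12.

net1 = NOT S = NOT 1 = 0
net2 = P NAND net1 = 0 NAND 0 = 1
net4 = S NAND T = 1 NAND 0 = 1
net5 = U NAND net1 = 1 NAND 0 = 1
net6 = net2 OR net4 = 1 OR 1 = 1
net8 = net6 OR U = 1 OR 1 = 1
net9 = net5 NAND net8 = 1 NAND 1 = 0
net11 = Q OR net1 = 1 OR 0 = 1
net12 = net4 NAND net8 = 1 NAND 1 = 0

net9 = 0  net11 = 1  net12 = 0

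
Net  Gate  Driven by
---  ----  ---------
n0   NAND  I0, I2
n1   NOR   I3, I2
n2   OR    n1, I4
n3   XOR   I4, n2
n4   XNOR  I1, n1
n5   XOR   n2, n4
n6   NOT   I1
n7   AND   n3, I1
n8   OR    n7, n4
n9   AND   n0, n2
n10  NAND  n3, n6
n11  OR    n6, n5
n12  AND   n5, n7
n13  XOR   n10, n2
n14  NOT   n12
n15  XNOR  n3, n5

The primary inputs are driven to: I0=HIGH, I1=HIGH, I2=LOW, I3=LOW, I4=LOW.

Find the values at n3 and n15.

n1 = I3 NOR I2 = LOW NOR LOW = HIGH
n2 = n1 OR I4 = HIGH OR LOW = HIGH
n3 = I4 XOR n2 = LOW XOR HIGH = HIGH
n4 = I1 XNOR n1 = HIGH XNOR HIGH = HIGH
n5 = n2 XOR n4 = HIGH XOR HIGH = LOW
n15 = n3 XNOR n5 = HIGH XNOR LOW = LOW

n3 = HIGH, n15 = LOW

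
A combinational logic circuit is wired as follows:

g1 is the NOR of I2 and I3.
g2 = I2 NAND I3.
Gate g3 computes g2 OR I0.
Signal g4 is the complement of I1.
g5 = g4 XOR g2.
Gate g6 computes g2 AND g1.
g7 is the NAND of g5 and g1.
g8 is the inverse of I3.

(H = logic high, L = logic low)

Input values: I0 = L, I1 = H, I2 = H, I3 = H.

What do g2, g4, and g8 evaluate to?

g2 = L, g4 = L, g8 = L

g2 = I2 NAND I3 = H NAND H = L
g4 = NOT I1 = NOT H = L
g8 = NOT I3 = NOT H = L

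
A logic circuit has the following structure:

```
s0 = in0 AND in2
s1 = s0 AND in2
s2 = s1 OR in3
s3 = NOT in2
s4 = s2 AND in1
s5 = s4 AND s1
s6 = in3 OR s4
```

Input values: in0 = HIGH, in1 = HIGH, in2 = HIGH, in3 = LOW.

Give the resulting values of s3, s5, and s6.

s0 = in0 AND in2 = HIGH AND HIGH = HIGH
s1 = s0 AND in2 = HIGH AND HIGH = HIGH
s2 = s1 OR in3 = HIGH OR LOW = HIGH
s3 = NOT in2 = NOT HIGH = LOW
s4 = s2 AND in1 = HIGH AND HIGH = HIGH
s5 = s4 AND s1 = HIGH AND HIGH = HIGH
s6 = in3 OR s4 = LOW OR HIGH = HIGH

s3 = LOW; s5 = HIGH; s6 = HIGH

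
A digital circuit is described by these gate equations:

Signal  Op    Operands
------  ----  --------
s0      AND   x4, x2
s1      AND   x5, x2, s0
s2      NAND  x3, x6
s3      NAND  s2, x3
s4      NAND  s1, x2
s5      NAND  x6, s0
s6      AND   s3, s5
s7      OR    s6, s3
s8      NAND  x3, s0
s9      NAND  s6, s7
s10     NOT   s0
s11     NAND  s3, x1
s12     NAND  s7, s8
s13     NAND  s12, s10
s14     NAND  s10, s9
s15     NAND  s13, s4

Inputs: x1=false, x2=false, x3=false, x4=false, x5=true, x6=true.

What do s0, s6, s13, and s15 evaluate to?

s0 = false, s6 = true, s13 = true, s15 = false

s0 = x4 AND x2 = false AND false = false
s1 = x5 AND x2 AND s0 = true AND false AND false = false
s2 = x3 NAND x6 = false NAND true = true
s3 = s2 NAND x3 = true NAND false = true
s4 = s1 NAND x2 = false NAND false = true
s5 = x6 NAND s0 = true NAND false = true
s6 = s3 AND s5 = true AND true = true
s7 = s6 OR s3 = true OR true = true
s8 = x3 NAND s0 = false NAND false = true
s10 = NOT s0 = NOT false = true
s12 = s7 NAND s8 = true NAND true = false
s13 = s12 NAND s10 = false NAND true = true
s15 = s13 NAND s4 = true NAND true = false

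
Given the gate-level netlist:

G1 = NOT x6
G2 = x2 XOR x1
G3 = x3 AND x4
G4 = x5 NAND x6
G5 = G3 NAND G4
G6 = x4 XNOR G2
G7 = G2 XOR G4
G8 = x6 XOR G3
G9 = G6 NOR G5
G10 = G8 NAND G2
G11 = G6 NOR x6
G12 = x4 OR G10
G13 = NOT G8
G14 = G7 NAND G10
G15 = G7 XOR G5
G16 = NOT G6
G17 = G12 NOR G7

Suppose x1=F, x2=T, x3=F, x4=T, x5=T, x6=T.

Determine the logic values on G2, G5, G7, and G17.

G2 = T, G5 = T, G7 = T, G17 = F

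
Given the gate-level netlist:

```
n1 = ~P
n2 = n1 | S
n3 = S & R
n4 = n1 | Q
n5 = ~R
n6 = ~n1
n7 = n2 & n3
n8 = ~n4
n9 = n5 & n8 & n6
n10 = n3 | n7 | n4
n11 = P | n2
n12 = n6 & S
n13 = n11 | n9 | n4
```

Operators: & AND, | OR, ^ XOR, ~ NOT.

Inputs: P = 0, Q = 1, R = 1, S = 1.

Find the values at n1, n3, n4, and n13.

n1 = NOT P = NOT 0 = 1
n2 = n1 OR S = 1 OR 1 = 1
n3 = S AND R = 1 AND 1 = 1
n4 = n1 OR Q = 1 OR 1 = 1
n5 = NOT R = NOT 1 = 0
n6 = NOT n1 = NOT 1 = 0
n8 = NOT n4 = NOT 1 = 0
n9 = n5 AND n8 AND n6 = 0 AND 0 AND 0 = 0
n11 = P OR n2 = 0 OR 1 = 1
n13 = n11 OR n9 OR n4 = 1 OR 0 OR 1 = 1

n1 = 1  n3 = 1  n4 = 1  n13 = 1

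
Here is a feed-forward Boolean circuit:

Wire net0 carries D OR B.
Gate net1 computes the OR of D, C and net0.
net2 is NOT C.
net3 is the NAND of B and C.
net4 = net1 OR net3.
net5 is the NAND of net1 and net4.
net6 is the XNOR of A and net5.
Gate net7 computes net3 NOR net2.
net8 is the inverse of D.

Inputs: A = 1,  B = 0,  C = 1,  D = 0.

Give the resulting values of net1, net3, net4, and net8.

net1 = 1; net3 = 1; net4 = 1; net8 = 1

net0 = D OR B = 0 OR 0 = 0
net1 = D OR C OR net0 = 0 OR 1 OR 0 = 1
net3 = B NAND C = 0 NAND 1 = 1
net4 = net1 OR net3 = 1 OR 1 = 1
net8 = NOT D = NOT 0 = 1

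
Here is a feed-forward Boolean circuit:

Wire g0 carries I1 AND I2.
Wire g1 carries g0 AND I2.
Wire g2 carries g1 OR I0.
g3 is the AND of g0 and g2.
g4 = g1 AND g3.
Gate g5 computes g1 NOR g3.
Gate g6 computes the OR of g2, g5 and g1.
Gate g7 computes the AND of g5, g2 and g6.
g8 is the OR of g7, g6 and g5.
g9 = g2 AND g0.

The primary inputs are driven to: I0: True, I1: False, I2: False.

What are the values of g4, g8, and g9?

g4 = False, g8 = True, g9 = False

g0 = I1 AND I2 = False AND False = False
g1 = g0 AND I2 = False AND False = False
g2 = g1 OR I0 = False OR True = True
g3 = g0 AND g2 = False AND True = False
g4 = g1 AND g3 = False AND False = False
g5 = g1 NOR g3 = False NOR False = True
g6 = g2 OR g5 OR g1 = True OR True OR False = True
g7 = g5 AND g2 AND g6 = True AND True AND True = True
g8 = g7 OR g6 OR g5 = True OR True OR True = True
g9 = g2 AND g0 = True AND False = False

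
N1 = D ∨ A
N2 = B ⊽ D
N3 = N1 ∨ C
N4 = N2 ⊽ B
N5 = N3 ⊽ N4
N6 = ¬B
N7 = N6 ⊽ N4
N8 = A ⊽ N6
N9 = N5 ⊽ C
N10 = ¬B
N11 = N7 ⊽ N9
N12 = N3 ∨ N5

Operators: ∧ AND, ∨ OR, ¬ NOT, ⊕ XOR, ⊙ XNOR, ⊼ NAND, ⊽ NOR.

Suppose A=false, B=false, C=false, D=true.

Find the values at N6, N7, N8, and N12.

N1 = D OR A = true OR false = true
N2 = B NOR D = false NOR true = false
N3 = N1 OR C = true OR false = true
N4 = N2 NOR B = false NOR false = true
N5 = N3 NOR N4 = true NOR true = false
N6 = NOT B = NOT false = true
N7 = N6 NOR N4 = true NOR true = false
N8 = A NOR N6 = false NOR true = false
N12 = N3 OR N5 = true OR false = true

N6 = true; N7 = false; N8 = false; N12 = true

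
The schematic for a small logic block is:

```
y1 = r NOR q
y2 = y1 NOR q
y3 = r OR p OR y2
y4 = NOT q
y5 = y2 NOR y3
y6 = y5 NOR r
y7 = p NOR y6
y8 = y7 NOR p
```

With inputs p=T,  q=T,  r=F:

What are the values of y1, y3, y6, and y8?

y1 = r NOR q = F NOR T = F
y2 = y1 NOR q = F NOR T = F
y3 = r OR p OR y2 = F OR T OR F = T
y5 = y2 NOR y3 = F NOR T = F
y6 = y5 NOR r = F NOR F = T
y7 = p NOR y6 = T NOR T = F
y8 = y7 NOR p = F NOR T = F

y1 = F, y3 = T, y6 = T, y8 = F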